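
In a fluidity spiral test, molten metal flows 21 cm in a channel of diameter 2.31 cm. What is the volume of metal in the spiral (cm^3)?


Formula: V = pi * (d/2)^2 * L  (cylinder volume)
Radius = 2.31/2 = 1.155 cm
V = pi * 1.155^2 * 21 = 88.0102 cm^3

Answer: 88.0102 cm^3


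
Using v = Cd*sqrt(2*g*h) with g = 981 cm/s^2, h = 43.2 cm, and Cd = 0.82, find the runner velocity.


Formula: v = Cd * sqrt(2 * g * h)  (Torricelli with discharge coefficient)
2*g*h = 2 * 981 * 43.2 = 84758.4 cm^2/s^2
sqrt(84758.4) = 291.13296 cm/s
v = 0.82 * 291.13296 = 238.7290 cm/s

Final answer: 238.7290 cm/s


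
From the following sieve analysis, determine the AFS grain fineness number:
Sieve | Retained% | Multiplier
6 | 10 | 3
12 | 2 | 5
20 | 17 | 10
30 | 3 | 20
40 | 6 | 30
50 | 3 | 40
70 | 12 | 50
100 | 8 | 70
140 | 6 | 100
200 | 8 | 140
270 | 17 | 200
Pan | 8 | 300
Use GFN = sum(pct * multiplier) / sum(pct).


Formula: GFN = sum(pct * multiplier) / sum(pct)
sum(pct * multiplier) = 9250
sum(pct) = 100
GFN = 9250 / 100 = 92.50

Final answer: 92.50


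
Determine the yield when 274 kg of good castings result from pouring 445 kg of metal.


Formula: Casting Yield = (W_good / W_total) * 100
Yield = (274 kg / 445 kg) * 100 = 61.5730%

Final answer: 61.5730%


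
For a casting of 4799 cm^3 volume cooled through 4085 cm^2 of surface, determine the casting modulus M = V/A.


Formula: Casting Modulus M = V / A
M = 4799 cm^3 / 4085 cm^2 = 1.1748 cm

1.1748 cm


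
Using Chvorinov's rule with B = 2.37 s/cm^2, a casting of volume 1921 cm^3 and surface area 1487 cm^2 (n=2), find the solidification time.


Formula: t_s = B * (V/A)^n  (Chvorinov's rule, n=2)
Modulus M = V/A = 1921/1487 = 1.291863 cm
M^2 = 1.291863^2 = 1.668910 cm^2
t_s = 2.37 * 1.668910 = 3.9553 s


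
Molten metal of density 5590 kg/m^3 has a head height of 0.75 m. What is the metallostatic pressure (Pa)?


Formula: P = rho * g * h
rho * g = 5590 * 9.81 = 54837.9 N/m^3
P = 54837.9 * 0.75 = 41128.4250 Pa

Answer: 41128.4250 Pa


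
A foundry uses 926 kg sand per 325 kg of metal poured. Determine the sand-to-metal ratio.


Formula: Sand-to-Metal Ratio = W_sand / W_metal
Ratio = 926 kg / 325 kg = 2.8492

2.8492


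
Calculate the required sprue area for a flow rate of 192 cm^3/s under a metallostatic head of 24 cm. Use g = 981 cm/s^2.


Formula: v = sqrt(2*g*h), A = Q/v
Velocity: v = sqrt(2 * 981 * 24) = sqrt(47088) = 216.9977 cm/s
Sprue area: A = Q / v = 192 / 216.9977 = 0.8848 cm^2

Final answer: 0.8848 cm^2


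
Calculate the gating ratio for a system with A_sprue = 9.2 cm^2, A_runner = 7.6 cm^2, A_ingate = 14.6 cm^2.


Sprue:Runner:Ingate = 1 : 7.6/9.2 : 14.6/9.2 = 1:0.83:1.59

1:0.83:1.59


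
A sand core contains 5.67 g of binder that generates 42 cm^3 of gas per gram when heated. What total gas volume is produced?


Formula: V_gas = W_binder * gas_evolution_rate
V = 5.67 g * 42 cm^3/g = 238.1400 cm^3

Final answer: 238.1400 cm^3


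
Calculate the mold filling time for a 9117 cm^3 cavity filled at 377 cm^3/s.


Formula: t_fill = V_mold / Q_flow
t = 9117 cm^3 / 377 cm^3/s = 24.1830 s

Answer: 24.1830 s


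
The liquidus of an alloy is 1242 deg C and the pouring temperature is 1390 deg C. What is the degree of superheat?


Formula: Superheat = T_pour - T_melt
Superheat = 1390 - 1242 = 148 deg C

148 deg C


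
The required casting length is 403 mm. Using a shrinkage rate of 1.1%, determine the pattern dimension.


Formula: L_pattern = L_casting * (1 + shrinkage_rate/100)
Shrinkage factor = 1 + 1.1/100 = 1.011
L_pattern = 403 mm * 1.011 = 407.4330 mm


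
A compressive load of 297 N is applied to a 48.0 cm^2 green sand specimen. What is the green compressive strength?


Formula: Compressive Strength = Force / Area
Strength = 297 N / 48.0 cm^2 = 6.1875 N/cm^2


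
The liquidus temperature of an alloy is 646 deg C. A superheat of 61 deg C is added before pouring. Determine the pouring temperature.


Formula: T_pour = T_melt + Superheat
T_pour = 646 + 61 = 707 deg C

Final answer: 707 deg C


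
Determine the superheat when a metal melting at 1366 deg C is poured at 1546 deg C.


Formula: Superheat = T_pour - T_melt
Superheat = 1546 - 1366 = 180 deg C


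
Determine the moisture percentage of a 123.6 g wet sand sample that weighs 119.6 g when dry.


Formula: MC = (W_wet - W_dry) / W_wet * 100
Water mass = 123.6 - 119.6 = 4.0 g
MC = 4.0 / 123.6 * 100 = 3.2362%

Answer: 3.2362%


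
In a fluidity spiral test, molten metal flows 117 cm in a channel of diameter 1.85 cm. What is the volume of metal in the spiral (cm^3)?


Formula: V = pi * (d/2)^2 * L  (cylinder volume)
Radius = 1.85/2 = 0.925 cm
V = pi * 0.925^2 * 117 = 314.4990 cm^3

314.4990 cm^3


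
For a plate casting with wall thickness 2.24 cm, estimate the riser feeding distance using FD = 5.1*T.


Formula: FD = 5.1 * T  (riser feeding-distance rule)
FD = 5.1 * 2.24 cm = 11.4240 cm

Final answer: 11.4240 cm


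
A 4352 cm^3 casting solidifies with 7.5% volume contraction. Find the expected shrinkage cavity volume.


Formula: V_shrink = V_casting * shrinkage_pct / 100
V_shrink = 4352 cm^3 * 7.5 / 100 = 326.4000 cm^3

Answer: 326.4000 cm^3


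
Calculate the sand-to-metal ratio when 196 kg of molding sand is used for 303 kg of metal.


Formula: Sand-to-Metal Ratio = W_sand / W_metal
Ratio = 196 kg / 303 kg = 0.6469

Final answer: 0.6469


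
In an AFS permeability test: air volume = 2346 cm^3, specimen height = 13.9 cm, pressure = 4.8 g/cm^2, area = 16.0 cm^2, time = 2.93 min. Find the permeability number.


Formula: Permeability Number P = (V * H) / (p * A * t)
Numerator: V * H = 2346 * 13.9 = 32609.4
Denominator: p * A * t = 4.8 * 16.0 * 2.93 = 225.024
P = 32609.4 / 225.024 = 144.9152

Final answer: 144.9152


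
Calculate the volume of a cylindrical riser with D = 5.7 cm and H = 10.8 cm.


Formula: V = pi * (D/2)^2 * H  (cylinder volume)
Radius = D/2 = 5.7/2 = 2.85 cm
V = pi * 2.85^2 * 10.8 = 275.5899 cm^3

275.5899 cm^3


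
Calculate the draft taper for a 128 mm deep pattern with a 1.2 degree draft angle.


Formula: taper = depth * tan(draft_angle)
tan(1.2 deg) = 0.0209470
taper = 128 mm * 0.0209470 = 2.6812 mm

2.6812 mm


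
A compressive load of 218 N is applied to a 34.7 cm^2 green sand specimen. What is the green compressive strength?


Formula: Compressive Strength = Force / Area
Strength = 218 N / 34.7 cm^2 = 6.2824 N/cm^2

6.2824 N/cm^2


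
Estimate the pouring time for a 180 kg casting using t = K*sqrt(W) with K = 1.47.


Formula: t = K * sqrt(W)
sqrt(W) = sqrt(180) = 13.41641
t = 1.47 * 13.41641 = 19.7221 s

19.7221 s


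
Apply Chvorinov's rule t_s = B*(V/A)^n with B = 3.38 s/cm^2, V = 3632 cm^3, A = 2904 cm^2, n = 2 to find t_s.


Formula: t_s = B * (V/A)^n  (Chvorinov's rule, n=2)
Modulus M = V/A = 3632/2904 = 1.250689 cm
M^2 = 1.250689^2 = 1.564223 cm^2
t_s = 3.38 * 1.564223 = 5.2871 s

Answer: 5.2871 s


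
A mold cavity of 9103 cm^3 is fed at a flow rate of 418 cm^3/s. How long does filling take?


Formula: t_fill = V_mold / Q_flow
t = 9103 cm^3 / 418 cm^3/s = 21.7775 s

Answer: 21.7775 s


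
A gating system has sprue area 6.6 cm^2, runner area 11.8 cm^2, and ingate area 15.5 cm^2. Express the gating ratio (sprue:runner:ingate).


Sprue:Runner:Ingate = 1 : 11.8/6.6 : 15.5/6.6 = 1:1.79:2.35

1:1.79:2.35


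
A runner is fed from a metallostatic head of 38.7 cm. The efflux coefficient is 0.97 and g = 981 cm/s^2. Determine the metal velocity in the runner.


Formula: v = Cd * sqrt(2 * g * h)  (Torricelli with discharge coefficient)
2*g*h = 2 * 981 * 38.7 = 75929.4 cm^2/s^2
sqrt(75929.4) = 275.55290 cm/s
v = 0.97 * 275.55290 = 267.2863 cm/s

267.2863 cm/s


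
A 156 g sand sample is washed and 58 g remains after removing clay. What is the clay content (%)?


Formula: Clay% = (W_total - W_washed) / W_total * 100
Clay mass = 156 - 58 = 98 g
Clay% = 98 / 156 * 100 = 62.8205%

62.8205%


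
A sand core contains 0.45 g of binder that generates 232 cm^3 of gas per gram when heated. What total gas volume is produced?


Formula: V_gas = W_binder * gas_evolution_rate
V = 0.45 g * 232 cm^3/g = 104.4000 cm^3

Final answer: 104.4000 cm^3


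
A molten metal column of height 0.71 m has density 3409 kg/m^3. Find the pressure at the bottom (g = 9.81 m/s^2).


Formula: P = rho * g * h
rho * g = 3409 * 9.81 = 33442.29 N/m^3
P = 33442.29 * 0.71 = 23744.0259 Pa

Final answer: 23744.0259 Pa


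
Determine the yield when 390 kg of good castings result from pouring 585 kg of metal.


Formula: Casting Yield = (W_good / W_total) * 100
Yield = (390 kg / 585 kg) * 100 = 66.6667%


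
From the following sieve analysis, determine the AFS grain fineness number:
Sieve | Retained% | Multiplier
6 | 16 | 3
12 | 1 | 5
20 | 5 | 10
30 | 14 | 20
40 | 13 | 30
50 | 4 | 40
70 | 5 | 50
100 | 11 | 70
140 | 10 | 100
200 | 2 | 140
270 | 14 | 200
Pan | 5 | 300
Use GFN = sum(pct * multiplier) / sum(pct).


Formula: GFN = sum(pct * multiplier) / sum(pct)
sum(pct * multiplier) = 7533
sum(pct) = 100
GFN = 7533 / 100 = 75.33

Final answer: 75.33


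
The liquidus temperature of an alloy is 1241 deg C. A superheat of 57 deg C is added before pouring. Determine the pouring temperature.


Formula: T_pour = T_melt + Superheat
T_pour = 1241 + 57 = 1298 deg C


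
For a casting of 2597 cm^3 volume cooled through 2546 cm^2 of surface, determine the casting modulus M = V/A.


Formula: Casting Modulus M = V / A
M = 2597 cm^3 / 2546 cm^2 = 1.0200 cm

Final answer: 1.0200 cm


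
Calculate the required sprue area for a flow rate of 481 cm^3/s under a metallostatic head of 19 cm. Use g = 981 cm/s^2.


Formula: v = sqrt(2*g*h), A = Q/v
Velocity: v = sqrt(2 * 981 * 19) = sqrt(37278) = 193.0751 cm/s
Sprue area: A = Q / v = 481 / 193.0751 = 2.4913 cm^2

Final answer: 2.4913 cm^2


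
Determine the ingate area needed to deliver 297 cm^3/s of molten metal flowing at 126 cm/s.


Formula: A_ingate = Q / v  (continuity equation)
A = 297 cm^3/s / 126 cm/s = 2.3571 cm^2


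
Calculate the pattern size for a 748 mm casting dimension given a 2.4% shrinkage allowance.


Formula: L_pattern = L_casting * (1 + shrinkage_rate/100)
Shrinkage factor = 1 + 2.4/100 = 1.024
L_pattern = 748 mm * 1.024 = 765.9520 mm

Answer: 765.9520 mm


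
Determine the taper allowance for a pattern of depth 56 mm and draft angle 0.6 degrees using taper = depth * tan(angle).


Formula: taper = depth * tan(draft_angle)
tan(0.6 deg) = 0.0104724
taper = 56 mm * 0.0104724 = 0.5865 mm

0.5865 mm


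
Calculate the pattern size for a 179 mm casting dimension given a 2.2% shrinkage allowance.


Formula: L_pattern = L_casting * (1 + shrinkage_rate/100)
Shrinkage factor = 1 + 2.2/100 = 1.022
L_pattern = 179 mm * 1.022 = 182.9380 mm

182.9380 mm


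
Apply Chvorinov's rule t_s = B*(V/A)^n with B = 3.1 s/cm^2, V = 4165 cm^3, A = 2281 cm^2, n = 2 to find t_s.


Formula: t_s = B * (V/A)^n  (Chvorinov's rule, n=2)
Modulus M = V/A = 4165/2281 = 1.825954 cm
M^2 = 1.825954^2 = 3.334108 cm^2
t_s = 3.1 * 3.334108 = 10.3357 s

Answer: 10.3357 s


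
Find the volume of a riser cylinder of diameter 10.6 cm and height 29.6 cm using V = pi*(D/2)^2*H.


Formula: V = pi * (D/2)^2 * H  (cylinder volume)
Radius = D/2 = 10.6/2 = 5.3 cm
V = pi * 5.3^2 * 29.6 = 2612.1212 cm^3

Answer: 2612.1212 cm^3


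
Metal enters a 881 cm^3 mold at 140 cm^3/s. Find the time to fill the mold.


Formula: t_fill = V_mold / Q_flow
t = 881 cm^3 / 140 cm^3/s = 6.2929 s

6.2929 s


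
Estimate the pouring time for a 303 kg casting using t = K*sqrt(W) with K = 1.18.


Formula: t = K * sqrt(W)
sqrt(W) = sqrt(303) = 17.40690
t = 1.18 * 17.40690 = 20.5401 s

Final answer: 20.5401 s


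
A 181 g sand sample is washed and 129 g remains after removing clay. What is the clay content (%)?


Formula: Clay% = (W_total - W_washed) / W_total * 100
Clay mass = 181 - 129 = 52 g
Clay% = 52 / 181 * 100 = 28.7293%

Answer: 28.7293%


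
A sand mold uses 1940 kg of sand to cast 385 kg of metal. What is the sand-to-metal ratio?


Formula: Sand-to-Metal Ratio = W_sand / W_metal
Ratio = 1940 kg / 385 kg = 5.0390

5.0390


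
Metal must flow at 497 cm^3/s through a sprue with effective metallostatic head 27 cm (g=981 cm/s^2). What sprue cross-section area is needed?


Formula: v = sqrt(2*g*h), A = Q/v
Velocity: v = sqrt(2 * 981 * 27) = sqrt(52974) = 230.1608 cm/s
Sprue area: A = Q / v = 497 / 230.1608 = 2.1594 cm^2

2.1594 cm^2


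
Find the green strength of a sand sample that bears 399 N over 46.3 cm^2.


Formula: Compressive Strength = Force / Area
Strength = 399 N / 46.3 cm^2 = 8.6177 N/cm^2

8.6177 N/cm^2


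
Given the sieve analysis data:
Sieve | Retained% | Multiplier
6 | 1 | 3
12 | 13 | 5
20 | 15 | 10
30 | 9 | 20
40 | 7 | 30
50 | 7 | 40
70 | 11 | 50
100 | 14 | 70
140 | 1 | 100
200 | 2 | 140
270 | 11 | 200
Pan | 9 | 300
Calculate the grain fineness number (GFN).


Formula: GFN = sum(pct * multiplier) / sum(pct)
sum(pct * multiplier) = 7698
sum(pct) = 100
GFN = 7698 / 100 = 76.98

Final answer: 76.98


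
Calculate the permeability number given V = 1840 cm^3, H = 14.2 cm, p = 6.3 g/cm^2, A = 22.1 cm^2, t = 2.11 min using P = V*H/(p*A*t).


Formula: Permeability Number P = (V * H) / (p * A * t)
Numerator: V * H = 1840 * 14.2 = 26128.0
Denominator: p * A * t = 6.3 * 22.1 * 2.11 = 293.7753
P = 26128.0 / 293.7753 = 88.9387

Final answer: 88.9387


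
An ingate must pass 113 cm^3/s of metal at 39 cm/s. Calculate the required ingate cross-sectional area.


Formula: A_ingate = Q / v  (continuity equation)
A = 113 cm^3/s / 39 cm/s = 2.8974 cm^2

Answer: 2.8974 cm^2


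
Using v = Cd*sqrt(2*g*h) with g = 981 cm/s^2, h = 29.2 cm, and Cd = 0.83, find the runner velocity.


Formula: v = Cd * sqrt(2 * g * h)  (Torricelli with discharge coefficient)
2*g*h = 2 * 981 * 29.2 = 57290.4 cm^2/s^2
sqrt(57290.4) = 239.35413 cm/s
v = 0.83 * 239.35413 = 198.6639 cm/s

198.6639 cm/s


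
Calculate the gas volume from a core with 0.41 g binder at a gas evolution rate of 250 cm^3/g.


Formula: V_gas = W_binder * gas_evolution_rate
V = 0.41 g * 250 cm^3/g = 102.5000 cm^3

Final answer: 102.5000 cm^3


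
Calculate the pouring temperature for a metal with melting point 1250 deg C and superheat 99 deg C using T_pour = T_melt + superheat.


Formula: T_pour = T_melt + Superheat
T_pour = 1250 + 99 = 1349 deg C


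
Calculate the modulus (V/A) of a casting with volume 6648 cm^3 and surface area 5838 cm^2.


Formula: Casting Modulus M = V / A
M = 6648 cm^3 / 5838 cm^2 = 1.1387 cm

Final answer: 1.1387 cm


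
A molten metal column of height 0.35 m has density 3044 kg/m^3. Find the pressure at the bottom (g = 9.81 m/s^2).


Formula: P = rho * g * h
rho * g = 3044 * 9.81 = 29861.64 N/m^3
P = 29861.64 * 0.35 = 10451.5740 Pa


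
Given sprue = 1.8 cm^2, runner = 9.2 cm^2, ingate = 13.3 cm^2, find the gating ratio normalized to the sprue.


Sprue:Runner:Ingate = 1 : 9.2/1.8 : 13.3/1.8 = 1:5.11:7.39

Answer: 1:5.11:7.39


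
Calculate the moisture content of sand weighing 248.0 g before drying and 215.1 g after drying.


Formula: MC = (W_wet - W_dry) / W_wet * 100
Water mass = 248.0 - 215.1 = 32.9 g
MC = 32.9 / 248.0 * 100 = 13.2661%

Answer: 13.2661%


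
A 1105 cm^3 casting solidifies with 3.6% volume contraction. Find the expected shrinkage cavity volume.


Formula: V_shrink = V_casting * shrinkage_pct / 100
V_shrink = 1105 cm^3 * 3.6 / 100 = 39.7800 cm^3


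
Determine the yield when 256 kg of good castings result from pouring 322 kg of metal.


Formula: Casting Yield = (W_good / W_total) * 100
Yield = (256 kg / 322 kg) * 100 = 79.5031%

Answer: 79.5031%


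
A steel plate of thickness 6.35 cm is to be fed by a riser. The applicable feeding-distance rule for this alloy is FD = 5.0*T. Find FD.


Formula: FD = 5.0 * T  (riser feeding-distance rule)
FD = 5.0 * 6.35 cm = 31.7500 cm


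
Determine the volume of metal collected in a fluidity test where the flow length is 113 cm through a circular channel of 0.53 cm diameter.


Formula: V = pi * (d/2)^2 * L  (cylinder volume)
Radius = 0.53/2 = 0.265 cm
V = pi * 0.265^2 * 113 = 24.9299 cm^3

Final answer: 24.9299 cm^3


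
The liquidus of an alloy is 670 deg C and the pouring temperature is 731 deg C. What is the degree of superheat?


Formula: Superheat = T_pour - T_melt
Superheat = 731 - 670 = 61 deg C

Final answer: 61 deg C


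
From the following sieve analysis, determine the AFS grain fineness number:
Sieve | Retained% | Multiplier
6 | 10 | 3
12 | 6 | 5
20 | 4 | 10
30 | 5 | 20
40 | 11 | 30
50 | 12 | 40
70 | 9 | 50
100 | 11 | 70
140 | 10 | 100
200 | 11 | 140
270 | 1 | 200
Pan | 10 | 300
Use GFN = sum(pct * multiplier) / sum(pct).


Formula: GFN = sum(pct * multiplier) / sum(pct)
sum(pct * multiplier) = 7970
sum(pct) = 100
GFN = 7970 / 100 = 79.70

Answer: 79.70


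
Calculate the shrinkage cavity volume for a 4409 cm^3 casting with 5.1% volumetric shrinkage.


Formula: V_shrink = V_casting * shrinkage_pct / 100
V_shrink = 4409 cm^3 * 5.1 / 100 = 224.8590 cm^3


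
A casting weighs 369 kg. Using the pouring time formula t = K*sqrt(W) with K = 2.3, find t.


Formula: t = K * sqrt(W)
sqrt(W) = sqrt(369) = 19.20937
t = 2.3 * 19.20937 = 44.1816 s

Answer: 44.1816 s


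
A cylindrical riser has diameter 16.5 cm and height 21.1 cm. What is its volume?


Formula: V = pi * (D/2)^2 * H  (cylinder volume)
Radius = D/2 = 16.5/2 = 8.25 cm
V = pi * 8.25^2 * 21.1 = 4511.7001 cm^3

4511.7001 cm^3


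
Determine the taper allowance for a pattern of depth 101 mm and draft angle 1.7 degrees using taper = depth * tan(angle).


Formula: taper = depth * tan(draft_angle)
tan(1.7 deg) = 0.0296793
taper = 101 mm * 0.0296793 = 2.9976 mm

Answer: 2.9976 mm


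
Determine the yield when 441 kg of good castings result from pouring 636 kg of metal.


Formula: Casting Yield = (W_good / W_total) * 100
Yield = (441 kg / 636 kg) * 100 = 69.3396%

Answer: 69.3396%


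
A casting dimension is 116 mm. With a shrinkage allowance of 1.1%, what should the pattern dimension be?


Formula: L_pattern = L_casting * (1 + shrinkage_rate/100)
Shrinkage factor = 1 + 1.1/100 = 1.011
L_pattern = 116 mm * 1.011 = 117.2760 mm


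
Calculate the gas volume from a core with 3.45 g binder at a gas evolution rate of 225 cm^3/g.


Formula: V_gas = W_binder * gas_evolution_rate
V = 3.45 g * 225 cm^3/g = 776.2500 cm^3


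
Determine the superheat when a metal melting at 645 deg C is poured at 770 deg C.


Formula: Superheat = T_pour - T_melt
Superheat = 770 - 645 = 125 deg C

Answer: 125 deg C


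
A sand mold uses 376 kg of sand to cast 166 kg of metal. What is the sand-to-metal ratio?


Formula: Sand-to-Metal Ratio = W_sand / W_metal
Ratio = 376 kg / 166 kg = 2.2651


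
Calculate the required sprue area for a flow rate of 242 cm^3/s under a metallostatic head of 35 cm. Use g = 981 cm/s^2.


Formula: v = sqrt(2*g*h), A = Q/v
Velocity: v = sqrt(2 * 981 * 35) = sqrt(68670) = 262.0496 cm/s
Sprue area: A = Q / v = 242 / 262.0496 = 0.9235 cm^2

Answer: 0.9235 cm^2


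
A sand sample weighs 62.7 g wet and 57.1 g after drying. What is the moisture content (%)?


Formula: MC = (W_wet - W_dry) / W_wet * 100
Water mass = 62.7 - 57.1 = 5.6 g
MC = 5.6 / 62.7 * 100 = 8.9314%

Answer: 8.9314%


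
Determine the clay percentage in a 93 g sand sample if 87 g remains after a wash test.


Formula: Clay% = (W_total - W_washed) / W_total * 100
Clay mass = 93 - 87 = 6 g
Clay% = 6 / 93 * 100 = 6.4516%


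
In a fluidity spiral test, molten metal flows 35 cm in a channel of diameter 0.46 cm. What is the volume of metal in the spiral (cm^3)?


Formula: V = pi * (d/2)^2 * L  (cylinder volume)
Radius = 0.46/2 = 0.23 cm
V = pi * 0.23^2 * 35 = 5.8167 cm^3


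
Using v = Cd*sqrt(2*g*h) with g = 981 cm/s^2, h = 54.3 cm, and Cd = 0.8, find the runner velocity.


Formula: v = Cd * sqrt(2 * g * h)  (Torricelli with discharge coefficient)
2*g*h = 2 * 981 * 54.3 = 106536.6 cm^2/s^2
sqrt(106536.6) = 326.39945 cm/s
v = 0.8 * 326.39945 = 261.1196 cm/s

Answer: 261.1196 cm/s


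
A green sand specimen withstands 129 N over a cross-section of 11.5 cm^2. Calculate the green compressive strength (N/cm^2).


Formula: Compressive Strength = Force / Area
Strength = 129 N / 11.5 cm^2 = 11.2174 N/cm^2

Answer: 11.2174 N/cm^2


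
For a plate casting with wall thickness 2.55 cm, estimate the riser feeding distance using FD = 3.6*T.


Formula: FD = 3.6 * T  (riser feeding-distance rule)
FD = 3.6 * 2.55 cm = 9.1800 cm

Answer: 9.1800 cm


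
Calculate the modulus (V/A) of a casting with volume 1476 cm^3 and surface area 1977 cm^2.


Formula: Casting Modulus M = V / A
M = 1476 cm^3 / 1977 cm^2 = 0.7466 cm

Answer: 0.7466 cm


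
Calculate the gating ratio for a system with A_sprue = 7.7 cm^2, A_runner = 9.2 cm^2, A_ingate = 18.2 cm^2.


Sprue:Runner:Ingate = 1 : 9.2/7.7 : 18.2/7.7 = 1:1.19:2.36

Answer: 1:1.19:2.36


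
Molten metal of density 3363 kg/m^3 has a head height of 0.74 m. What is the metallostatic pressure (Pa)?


Formula: P = rho * g * h
rho * g = 3363 * 9.81 = 32991.03 N/m^3
P = 32991.03 * 0.74 = 24413.3622 Pa

Final answer: 24413.3622 Pa


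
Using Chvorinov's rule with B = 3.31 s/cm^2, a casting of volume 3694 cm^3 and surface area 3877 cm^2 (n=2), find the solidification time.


Formula: t_s = B * (V/A)^n  (Chvorinov's rule, n=2)
Modulus M = V/A = 3694/3877 = 0.952799 cm
M^2 = 0.952799^2 = 0.907826 cm^2
t_s = 3.31 * 0.907826 = 3.0049 s

3.0049 s


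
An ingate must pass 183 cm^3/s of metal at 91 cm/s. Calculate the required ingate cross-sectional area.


Formula: A_ingate = Q / v  (continuity equation)
A = 183 cm^3/s / 91 cm/s = 2.0110 cm^2

Final answer: 2.0110 cm^2


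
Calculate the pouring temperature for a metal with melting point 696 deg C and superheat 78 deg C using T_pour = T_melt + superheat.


Formula: T_pour = T_melt + Superheat
T_pour = 696 + 78 = 774 deg C


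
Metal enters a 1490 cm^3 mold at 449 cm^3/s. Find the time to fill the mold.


Formula: t_fill = V_mold / Q_flow
t = 1490 cm^3 / 449 cm^3/s = 3.3185 s


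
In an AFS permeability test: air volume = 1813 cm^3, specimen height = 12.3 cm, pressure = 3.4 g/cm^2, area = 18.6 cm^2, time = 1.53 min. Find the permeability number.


Formula: Permeability Number P = (V * H) / (p * A * t)
Numerator: V * H = 1813 * 12.3 = 22299.9
Denominator: p * A * t = 3.4 * 18.6 * 1.53 = 96.7572
P = 22299.9 / 96.7572 = 230.4728

Final answer: 230.4728


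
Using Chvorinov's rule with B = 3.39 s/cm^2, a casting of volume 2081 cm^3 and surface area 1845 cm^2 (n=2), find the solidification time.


Formula: t_s = B * (V/A)^n  (Chvorinov's rule, n=2)
Modulus M = V/A = 2081/1845 = 1.127913 cm
M^2 = 1.127913^2 = 1.272188 cm^2
t_s = 3.39 * 1.272188 = 4.3127 s

4.3127 s


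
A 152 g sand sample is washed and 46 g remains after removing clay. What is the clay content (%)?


Formula: Clay% = (W_total - W_washed) / W_total * 100
Clay mass = 152 - 46 = 106 g
Clay% = 106 / 152 * 100 = 69.7368%

Final answer: 69.7368%


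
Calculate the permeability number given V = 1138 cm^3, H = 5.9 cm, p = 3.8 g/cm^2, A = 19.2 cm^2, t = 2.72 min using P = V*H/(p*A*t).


Formula: Permeability Number P = (V * H) / (p * A * t)
Numerator: V * H = 1138 * 5.9 = 6714.2
Denominator: p * A * t = 3.8 * 19.2 * 2.72 = 198.4512
P = 6714.2 / 198.4512 = 33.8330


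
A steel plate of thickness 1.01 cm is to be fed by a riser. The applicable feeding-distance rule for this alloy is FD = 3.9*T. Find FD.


Formula: FD = 3.9 * T  (riser feeding-distance rule)
FD = 3.9 * 1.01 cm = 3.9390 cm

Answer: 3.9390 cm


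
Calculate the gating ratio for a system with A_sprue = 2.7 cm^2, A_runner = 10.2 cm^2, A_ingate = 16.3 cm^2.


Sprue:Runner:Ingate = 1 : 10.2/2.7 : 16.3/2.7 = 1:3.78:6.04


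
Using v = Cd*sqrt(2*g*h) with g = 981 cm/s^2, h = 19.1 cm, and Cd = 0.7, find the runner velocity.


Formula: v = Cd * sqrt(2 * g * h)  (Torricelli with discharge coefficient)
2*g*h = 2 * 981 * 19.1 = 37474.2 cm^2/s^2
sqrt(37474.2) = 193.58254 cm/s
v = 0.7 * 193.58254 = 135.5078 cm/s

Answer: 135.5078 cm/s


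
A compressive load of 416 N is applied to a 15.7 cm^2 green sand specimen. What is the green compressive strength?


Formula: Compressive Strength = Force / Area
Strength = 416 N / 15.7 cm^2 = 26.4968 N/cm^2

26.4968 N/cm^2


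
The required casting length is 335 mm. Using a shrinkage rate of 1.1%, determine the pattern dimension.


Formula: L_pattern = L_casting * (1 + shrinkage_rate/100)
Shrinkage factor = 1 + 1.1/100 = 1.011
L_pattern = 335 mm * 1.011 = 338.6850 mm

Final answer: 338.6850 mm


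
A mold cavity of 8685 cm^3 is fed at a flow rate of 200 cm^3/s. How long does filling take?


Formula: t_fill = V_mold / Q_flow
t = 8685 cm^3 / 200 cm^3/s = 43.4250 s

Answer: 43.4250 s


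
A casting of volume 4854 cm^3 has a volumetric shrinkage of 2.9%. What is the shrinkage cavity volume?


Formula: V_shrink = V_casting * shrinkage_pct / 100
V_shrink = 4854 cm^3 * 2.9 / 100 = 140.7660 cm^3

Answer: 140.7660 cm^3


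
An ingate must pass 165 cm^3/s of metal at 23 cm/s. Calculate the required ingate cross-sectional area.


Formula: A_ingate = Q / v  (continuity equation)
A = 165 cm^3/s / 23 cm/s = 7.1739 cm^2


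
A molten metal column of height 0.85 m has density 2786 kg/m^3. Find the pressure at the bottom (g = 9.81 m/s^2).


Formula: P = rho * g * h
rho * g = 2786 * 9.81 = 27330.66 N/m^3
P = 27330.66 * 0.85 = 23231.0610 Pa


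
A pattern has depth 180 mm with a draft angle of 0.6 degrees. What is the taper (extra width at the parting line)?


Formula: taper = depth * tan(draft_angle)
tan(0.6 deg) = 0.0104724
taper = 180 mm * 0.0104724 = 1.8850 mm

Final answer: 1.8850 mm


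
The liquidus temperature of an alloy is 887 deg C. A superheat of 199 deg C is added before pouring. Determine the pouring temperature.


Formula: T_pour = T_melt + Superheat
T_pour = 887 + 199 = 1086 deg C


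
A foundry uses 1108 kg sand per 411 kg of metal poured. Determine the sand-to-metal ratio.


Formula: Sand-to-Metal Ratio = W_sand / W_metal
Ratio = 1108 kg / 411 kg = 2.6959

Answer: 2.6959


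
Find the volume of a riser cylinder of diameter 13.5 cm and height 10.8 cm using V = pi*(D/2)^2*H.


Formula: V = pi * (D/2)^2 * H  (cylinder volume)
Radius = D/2 = 13.5/2 = 6.75 cm
V = pi * 6.75^2 * 10.8 = 1545.8992 cm^3


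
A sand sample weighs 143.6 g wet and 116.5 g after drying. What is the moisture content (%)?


Formula: MC = (W_wet - W_dry) / W_wet * 100
Water mass = 143.6 - 116.5 = 27.1 g
MC = 27.1 / 143.6 * 100 = 18.8719%

Answer: 18.8719%


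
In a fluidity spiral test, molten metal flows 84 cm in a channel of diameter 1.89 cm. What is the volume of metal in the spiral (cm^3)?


Formula: V = pi * (d/2)^2 * L  (cylinder volume)
Radius = 1.89/2 = 0.945 cm
V = pi * 0.945^2 * 84 = 235.6637 cm^3

Answer: 235.6637 cm^3


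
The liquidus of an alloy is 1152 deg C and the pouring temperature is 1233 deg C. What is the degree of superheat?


Formula: Superheat = T_pour - T_melt
Superheat = 1233 - 1152 = 81 deg C

Answer: 81 deg C


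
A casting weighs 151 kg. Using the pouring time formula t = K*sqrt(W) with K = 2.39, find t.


Formula: t = K * sqrt(W)
sqrt(W) = sqrt(151) = 12.28821
t = 2.39 * 12.28821 = 29.3688 s


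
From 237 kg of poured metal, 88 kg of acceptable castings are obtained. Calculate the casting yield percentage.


Formula: Casting Yield = (W_good / W_total) * 100
Yield = (88 kg / 237 kg) * 100 = 37.1308%

Answer: 37.1308%


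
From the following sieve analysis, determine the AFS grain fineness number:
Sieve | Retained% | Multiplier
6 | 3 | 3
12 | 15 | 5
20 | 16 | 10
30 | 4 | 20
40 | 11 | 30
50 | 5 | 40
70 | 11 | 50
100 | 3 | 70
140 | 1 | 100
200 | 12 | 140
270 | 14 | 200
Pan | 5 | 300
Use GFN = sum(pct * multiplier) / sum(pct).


Formula: GFN = sum(pct * multiplier) / sum(pct)
sum(pct * multiplier) = 7694
sum(pct) = 100
GFN = 7694 / 100 = 76.94

Answer: 76.94


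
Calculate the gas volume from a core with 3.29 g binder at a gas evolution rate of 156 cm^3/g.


Formula: V_gas = W_binder * gas_evolution_rate
V = 3.29 g * 156 cm^3/g = 513.2400 cm^3

513.2400 cm^3


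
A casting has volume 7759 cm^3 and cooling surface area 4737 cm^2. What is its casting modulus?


Formula: Casting Modulus M = V / A
M = 7759 cm^3 / 4737 cm^2 = 1.6380 cm

Answer: 1.6380 cm


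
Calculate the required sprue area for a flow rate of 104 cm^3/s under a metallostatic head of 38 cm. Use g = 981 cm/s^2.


Formula: v = sqrt(2*g*h), A = Q/v
Velocity: v = sqrt(2 * 981 * 38) = sqrt(74556) = 273.0494 cm/s
Sprue area: A = Q / v = 104 / 273.0494 = 0.3809 cm^2

0.3809 cm^2


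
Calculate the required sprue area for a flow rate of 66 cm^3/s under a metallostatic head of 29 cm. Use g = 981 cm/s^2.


Formula: v = sqrt(2*g*h), A = Q/v
Velocity: v = sqrt(2 * 981 * 29) = sqrt(56898) = 238.5330 cm/s
Sprue area: A = Q / v = 66 / 238.5330 = 0.2767 cm^2

Answer: 0.2767 cm^2


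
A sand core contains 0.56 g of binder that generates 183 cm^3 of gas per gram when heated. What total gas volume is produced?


Formula: V_gas = W_binder * gas_evolution_rate
V = 0.56 g * 183 cm^3/g = 102.4800 cm^3

Final answer: 102.4800 cm^3


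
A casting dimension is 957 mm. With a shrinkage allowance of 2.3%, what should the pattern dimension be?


Formula: L_pattern = L_casting * (1 + shrinkage_rate/100)
Shrinkage factor = 1 + 2.3/100 = 1.023
L_pattern = 957 mm * 1.023 = 979.0110 mm

Answer: 979.0110 mm


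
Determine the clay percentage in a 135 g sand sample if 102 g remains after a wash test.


Formula: Clay% = (W_total - W_washed) / W_total * 100
Clay mass = 135 - 102 = 33 g
Clay% = 33 / 135 * 100 = 24.4444%

Final answer: 24.4444%


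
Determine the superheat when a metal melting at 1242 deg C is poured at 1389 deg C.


Formula: Superheat = T_pour - T_melt
Superheat = 1389 - 1242 = 147 deg C

Final answer: 147 deg C


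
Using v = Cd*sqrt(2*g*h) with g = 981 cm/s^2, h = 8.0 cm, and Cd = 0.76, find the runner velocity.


Formula: v = Cd * sqrt(2 * g * h)  (Torricelli with discharge coefficient)
2*g*h = 2 * 981 * 8.0 = 15696.0 cm^2/s^2
sqrt(15696.0) = 125.28368 cm/s
v = 0.76 * 125.28368 = 95.2156 cm/s

Answer: 95.2156 cm/s


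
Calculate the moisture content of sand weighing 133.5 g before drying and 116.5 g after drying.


Formula: MC = (W_wet - W_dry) / W_wet * 100
Water mass = 133.5 - 116.5 = 17.0 g
MC = 17.0 / 133.5 * 100 = 12.7341%

12.7341%


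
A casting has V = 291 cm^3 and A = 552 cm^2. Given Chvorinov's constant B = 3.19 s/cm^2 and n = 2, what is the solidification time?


Formula: t_s = B * (V/A)^n  (Chvorinov's rule, n=2)
Modulus M = V/A = 291/552 = 0.527174 cm
M^2 = 0.527174^2 = 0.277912 cm^2
t_s = 3.19 * 0.277912 = 0.8865 s

Answer: 0.8865 s


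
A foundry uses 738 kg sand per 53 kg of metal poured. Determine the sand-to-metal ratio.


Formula: Sand-to-Metal Ratio = W_sand / W_metal
Ratio = 738 kg / 53 kg = 13.9245

Answer: 13.9245


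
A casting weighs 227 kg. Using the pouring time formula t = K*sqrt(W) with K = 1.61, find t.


Formula: t = K * sqrt(W)
sqrt(W) = sqrt(227) = 15.06652
t = 1.61 * 15.06652 = 24.2571 s


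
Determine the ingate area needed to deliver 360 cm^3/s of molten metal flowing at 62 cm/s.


Formula: A_ingate = Q / v  (continuity equation)
A = 360 cm^3/s / 62 cm/s = 5.8065 cm^2


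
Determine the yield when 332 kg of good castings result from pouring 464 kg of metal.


Formula: Casting Yield = (W_good / W_total) * 100
Yield = (332 kg / 464 kg) * 100 = 71.5517%

71.5517%


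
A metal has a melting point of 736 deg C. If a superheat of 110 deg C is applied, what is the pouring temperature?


Formula: T_pour = T_melt + Superheat
T_pour = 736 + 110 = 846 deg C


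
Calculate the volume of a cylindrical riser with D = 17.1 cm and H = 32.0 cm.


Formula: V = pi * (D/2)^2 * H  (cylinder volume)
Radius = D/2 = 17.1/2 = 8.55 cm
V = pi * 8.55^2 * 32.0 = 7349.0649 cm^3

7349.0649 cm^3


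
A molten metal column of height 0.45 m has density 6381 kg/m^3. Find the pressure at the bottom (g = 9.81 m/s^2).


Formula: P = rho * g * h
rho * g = 6381 * 9.81 = 62597.61 N/m^3
P = 62597.61 * 0.45 = 28168.9245 Pa

Answer: 28168.9245 Pa


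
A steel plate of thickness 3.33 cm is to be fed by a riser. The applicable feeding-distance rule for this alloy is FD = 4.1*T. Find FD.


Formula: FD = 4.1 * T  (riser feeding-distance rule)
FD = 4.1 * 3.33 cm = 13.6530 cm

Answer: 13.6530 cm


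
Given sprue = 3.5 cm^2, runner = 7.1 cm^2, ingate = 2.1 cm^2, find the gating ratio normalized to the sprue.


Sprue:Runner:Ingate = 1 : 7.1/3.5 : 2.1/3.5 = 1:2.03:0.60

1:2.03:0.60


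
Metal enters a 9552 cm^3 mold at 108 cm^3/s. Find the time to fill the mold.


Formula: t_fill = V_mold / Q_flow
t = 9552 cm^3 / 108 cm^3/s = 88.4444 s


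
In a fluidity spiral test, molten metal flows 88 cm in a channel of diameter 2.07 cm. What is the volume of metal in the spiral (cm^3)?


Formula: V = pi * (d/2)^2 * L  (cylinder volume)
Radius = 2.07/2 = 1.035 cm
V = pi * 1.035^2 * 88 = 296.1510 cm^3

296.1510 cm^3


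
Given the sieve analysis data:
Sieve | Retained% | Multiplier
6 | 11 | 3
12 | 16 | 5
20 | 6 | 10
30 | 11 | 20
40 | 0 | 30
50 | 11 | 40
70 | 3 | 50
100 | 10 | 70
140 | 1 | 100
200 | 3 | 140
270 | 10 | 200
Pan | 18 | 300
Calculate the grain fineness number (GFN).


Formula: GFN = sum(pct * multiplier) / sum(pct)
sum(pct * multiplier) = 9603
sum(pct) = 100
GFN = 9603 / 100 = 96.03

Final answer: 96.03


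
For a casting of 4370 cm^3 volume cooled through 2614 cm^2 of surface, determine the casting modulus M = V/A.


Formula: Casting Modulus M = V / A
M = 4370 cm^3 / 2614 cm^2 = 1.6718 cm

1.6718 cm


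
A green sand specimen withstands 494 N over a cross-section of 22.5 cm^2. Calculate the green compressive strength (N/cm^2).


Formula: Compressive Strength = Force / Area
Strength = 494 N / 22.5 cm^2 = 21.9556 N/cm^2

21.9556 N/cm^2


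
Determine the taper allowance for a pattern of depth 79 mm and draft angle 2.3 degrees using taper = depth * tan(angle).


Formula: taper = depth * tan(draft_angle)
tan(2.3 deg) = 0.0401641
taper = 79 mm * 0.0401641 = 3.1730 mm


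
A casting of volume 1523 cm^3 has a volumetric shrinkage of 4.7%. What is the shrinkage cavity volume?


Formula: V_shrink = V_casting * shrinkage_pct / 100
V_shrink = 1523 cm^3 * 4.7 / 100 = 71.5810 cm^3

71.5810 cm^3


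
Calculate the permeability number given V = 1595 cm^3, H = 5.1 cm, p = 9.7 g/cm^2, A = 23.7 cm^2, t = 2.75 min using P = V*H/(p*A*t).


Formula: Permeability Number P = (V * H) / (p * A * t)
Numerator: V * H = 1595 * 5.1 = 8134.5
Denominator: p * A * t = 9.7 * 23.7 * 2.75 = 632.1975
P = 8134.5 / 632.1975 = 12.8670

Final answer: 12.8670


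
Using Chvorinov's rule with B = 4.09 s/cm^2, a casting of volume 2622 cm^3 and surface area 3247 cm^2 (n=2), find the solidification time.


Formula: t_s = B * (V/A)^n  (Chvorinov's rule, n=2)
Modulus M = V/A = 2622/3247 = 0.807515 cm
M^2 = 0.807515^2 = 0.652080 cm^2
t_s = 4.09 * 0.652080 = 2.6670 s


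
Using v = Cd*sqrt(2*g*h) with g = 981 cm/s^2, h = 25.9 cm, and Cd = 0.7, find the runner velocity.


Formula: v = Cd * sqrt(2 * g * h)  (Torricelli with discharge coefficient)
2*g*h = 2 * 981 * 25.9 = 50815.8 cm^2/s^2
sqrt(50815.8) = 225.42360 cm/s
v = 0.7 * 225.42360 = 157.7965 cm/s


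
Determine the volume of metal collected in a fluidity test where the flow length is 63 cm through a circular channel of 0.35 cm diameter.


Formula: V = pi * (d/2)^2 * L  (cylinder volume)
Radius = 0.35/2 = 0.175 cm
V = pi * 0.175^2 * 63 = 6.0613 cm^3

Final answer: 6.0613 cm^3


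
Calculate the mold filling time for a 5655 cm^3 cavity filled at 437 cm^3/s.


Formula: t_fill = V_mold / Q_flow
t = 5655 cm^3 / 437 cm^3/s = 12.9405 s

Answer: 12.9405 s


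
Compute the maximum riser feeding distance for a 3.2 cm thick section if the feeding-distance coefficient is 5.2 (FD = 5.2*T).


Formula: FD = 5.2 * T  (riser feeding-distance rule)
FD = 5.2 * 3.2 cm = 16.6400 cm

16.6400 cm


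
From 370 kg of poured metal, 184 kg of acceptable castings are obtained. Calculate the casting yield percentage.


Formula: Casting Yield = (W_good / W_total) * 100
Yield = (184 kg / 370 kg) * 100 = 49.7297%

Final answer: 49.7297%


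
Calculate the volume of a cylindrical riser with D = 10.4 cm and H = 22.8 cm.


Formula: V = pi * (D/2)^2 * H  (cylinder volume)
Radius = D/2 = 10.4/2 = 5.2 cm
V = pi * 5.2^2 * 22.8 = 1936.8296 cm^3


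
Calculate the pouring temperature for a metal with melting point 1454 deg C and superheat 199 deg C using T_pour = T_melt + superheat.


Formula: T_pour = T_melt + Superheat
T_pour = 1454 + 199 = 1653 deg C

Final answer: 1653 deg C


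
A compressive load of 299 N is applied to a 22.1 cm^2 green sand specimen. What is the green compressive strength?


Formula: Compressive Strength = Force / Area
Strength = 299 N / 22.1 cm^2 = 13.5294 N/cm^2


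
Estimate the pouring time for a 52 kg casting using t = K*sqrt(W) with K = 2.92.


Formula: t = K * sqrt(W)
sqrt(W) = sqrt(52) = 7.21110
t = 2.92 * 7.21110 = 21.0564 s

Answer: 21.0564 s


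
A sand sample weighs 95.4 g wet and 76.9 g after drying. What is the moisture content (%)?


Formula: MC = (W_wet - W_dry) / W_wet * 100
Water mass = 95.4 - 76.9 = 18.5 g
MC = 18.5 / 95.4 * 100 = 19.3920%


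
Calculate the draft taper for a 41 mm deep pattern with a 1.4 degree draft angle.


Formula: taper = depth * tan(draft_angle)
tan(1.4 deg) = 0.0244395
taper = 41 mm * 0.0244395 = 1.0020 mm


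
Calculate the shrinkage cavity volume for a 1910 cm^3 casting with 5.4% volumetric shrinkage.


Formula: V_shrink = V_casting * shrinkage_pct / 100
V_shrink = 1910 cm^3 * 5.4 / 100 = 103.1400 cm^3

Final answer: 103.1400 cm^3


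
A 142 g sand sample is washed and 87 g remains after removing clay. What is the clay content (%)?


Formula: Clay% = (W_total - W_washed) / W_total * 100
Clay mass = 142 - 87 = 55 g
Clay% = 55 / 142 * 100 = 38.7324%

38.7324%


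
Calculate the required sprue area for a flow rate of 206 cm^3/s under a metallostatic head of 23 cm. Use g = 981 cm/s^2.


Formula: v = sqrt(2*g*h), A = Q/v
Velocity: v = sqrt(2 * 981 * 23) = sqrt(45126) = 212.4288 cm/s
Sprue area: A = Q / v = 206 / 212.4288 = 0.9697 cm^2

0.9697 cm^2


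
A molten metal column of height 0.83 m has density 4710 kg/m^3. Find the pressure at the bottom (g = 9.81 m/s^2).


Formula: P = rho * g * h
rho * g = 4710 * 9.81 = 46205.1 N/m^3
P = 46205.1 * 0.83 = 38350.2330 Pa

Final answer: 38350.2330 Pa


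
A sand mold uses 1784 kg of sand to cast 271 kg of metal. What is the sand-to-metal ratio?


Formula: Sand-to-Metal Ratio = W_sand / W_metal
Ratio = 1784 kg / 271 kg = 6.5830


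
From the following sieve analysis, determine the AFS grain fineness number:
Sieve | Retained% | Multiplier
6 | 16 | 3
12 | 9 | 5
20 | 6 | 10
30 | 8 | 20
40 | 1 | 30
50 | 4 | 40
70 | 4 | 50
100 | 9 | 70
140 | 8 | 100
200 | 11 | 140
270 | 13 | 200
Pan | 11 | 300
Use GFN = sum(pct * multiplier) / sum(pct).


Formula: GFN = sum(pct * multiplier) / sum(pct)
sum(pct * multiplier) = 9573
sum(pct) = 100
GFN = 9573 / 100 = 95.73

Answer: 95.73


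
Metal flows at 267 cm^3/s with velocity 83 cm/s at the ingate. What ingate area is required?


Formula: A_ingate = Q / v  (continuity equation)
A = 267 cm^3/s / 83 cm/s = 3.2169 cm^2

Answer: 3.2169 cm^2
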